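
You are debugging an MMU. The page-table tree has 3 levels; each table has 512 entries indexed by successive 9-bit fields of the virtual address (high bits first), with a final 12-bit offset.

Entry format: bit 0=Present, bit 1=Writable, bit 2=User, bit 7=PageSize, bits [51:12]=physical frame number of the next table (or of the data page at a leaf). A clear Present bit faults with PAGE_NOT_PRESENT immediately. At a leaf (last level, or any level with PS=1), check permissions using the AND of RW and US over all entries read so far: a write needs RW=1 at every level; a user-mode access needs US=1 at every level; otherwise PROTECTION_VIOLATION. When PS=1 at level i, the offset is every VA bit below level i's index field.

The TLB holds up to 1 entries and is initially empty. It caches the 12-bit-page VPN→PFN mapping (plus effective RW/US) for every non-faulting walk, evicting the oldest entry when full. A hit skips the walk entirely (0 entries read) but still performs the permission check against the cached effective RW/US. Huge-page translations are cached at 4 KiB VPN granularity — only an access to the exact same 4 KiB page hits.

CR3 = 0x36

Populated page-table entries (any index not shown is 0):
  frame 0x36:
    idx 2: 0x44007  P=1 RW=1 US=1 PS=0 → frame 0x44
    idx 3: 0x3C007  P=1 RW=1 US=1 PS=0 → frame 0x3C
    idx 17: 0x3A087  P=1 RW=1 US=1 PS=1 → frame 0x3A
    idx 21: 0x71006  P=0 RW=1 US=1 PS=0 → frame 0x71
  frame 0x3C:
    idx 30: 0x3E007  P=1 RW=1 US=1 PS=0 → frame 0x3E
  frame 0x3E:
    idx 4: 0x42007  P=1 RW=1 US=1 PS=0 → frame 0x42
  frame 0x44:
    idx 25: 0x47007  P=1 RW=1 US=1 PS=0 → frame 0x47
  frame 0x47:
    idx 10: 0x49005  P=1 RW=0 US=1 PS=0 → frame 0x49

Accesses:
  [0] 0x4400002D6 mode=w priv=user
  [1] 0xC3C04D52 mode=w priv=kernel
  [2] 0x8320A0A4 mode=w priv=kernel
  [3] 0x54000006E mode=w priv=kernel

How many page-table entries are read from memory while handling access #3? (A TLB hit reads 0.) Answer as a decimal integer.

Trace:
#0 VA=0x4400002D6 (w,user):
  lvl0: tbl 0x36, slot 17 ⇒ 0x3A087 (P1/RW1/US1/PS1)
  → PA=0x3A2D6 (huge @L0)  (1 entries read)
#1 VA=0xC3C04D52 (w,kernel):
  lvl0: tbl 0x36, slot 3 ⇒ 0x3C007 (P1/RW1/US1/PS0)
  lvl1: tbl 0x3C, slot 30 ⇒ 0x3E007 (P1/RW1/US1/PS0)
  lvl2: tbl 0x3E, slot 4 ⇒ 0x42007 (P1/RW1/US1/PS0)
  → PA=0x42D52  (3 entries read)
#2 VA=0x8320A0A4 (w,kernel):
  lvl0: tbl 0x36, slot 2 ⇒ 0x44007 (P1/RW1/US1/PS0)
  lvl1: tbl 0x44, slot 25 ⇒ 0x47007 (P1/RW1/US1/PS0)
  lvl2: tbl 0x47, slot 10 ⇒ 0x49005 (P1/RW0/US1/PS0)
  ⇒ fault: PROTECTION_VIOLATION  — 3 lookups
#3 VA=0x54000006E (w,kernel):
  lvl0: tbl 0x36, slot 21 ⇒ 0x71006 (P0/RW1/US1/PS0)
  ⇒ fault: PAGE_NOT_PRESENT  — 1 lookups

Entries read for #3: 1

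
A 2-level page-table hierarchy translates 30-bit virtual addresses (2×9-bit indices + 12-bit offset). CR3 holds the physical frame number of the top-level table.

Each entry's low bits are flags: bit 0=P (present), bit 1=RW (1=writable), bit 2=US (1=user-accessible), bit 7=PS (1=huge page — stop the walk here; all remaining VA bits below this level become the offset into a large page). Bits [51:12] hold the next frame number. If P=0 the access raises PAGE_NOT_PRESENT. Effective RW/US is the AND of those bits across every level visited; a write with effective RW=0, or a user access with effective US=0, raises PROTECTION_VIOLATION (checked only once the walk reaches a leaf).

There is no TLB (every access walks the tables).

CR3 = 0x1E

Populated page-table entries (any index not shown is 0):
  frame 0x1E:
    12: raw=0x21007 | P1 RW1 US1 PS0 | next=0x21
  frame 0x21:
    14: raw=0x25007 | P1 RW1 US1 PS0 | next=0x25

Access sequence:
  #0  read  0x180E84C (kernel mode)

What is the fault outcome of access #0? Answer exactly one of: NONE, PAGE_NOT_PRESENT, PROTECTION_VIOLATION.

Per-access translation:
#0 VA=0x180E84C (r,kernel):
  L0 @0x1E[12] → 0x21007  P=1,RW=1,US=1,PS=0
  L1 @0x21[14] → 0x25007  P=1,RW=1,US=1,PS=0
  → PA=0x2584C  (2 entries read)

Access #0 fault: NONE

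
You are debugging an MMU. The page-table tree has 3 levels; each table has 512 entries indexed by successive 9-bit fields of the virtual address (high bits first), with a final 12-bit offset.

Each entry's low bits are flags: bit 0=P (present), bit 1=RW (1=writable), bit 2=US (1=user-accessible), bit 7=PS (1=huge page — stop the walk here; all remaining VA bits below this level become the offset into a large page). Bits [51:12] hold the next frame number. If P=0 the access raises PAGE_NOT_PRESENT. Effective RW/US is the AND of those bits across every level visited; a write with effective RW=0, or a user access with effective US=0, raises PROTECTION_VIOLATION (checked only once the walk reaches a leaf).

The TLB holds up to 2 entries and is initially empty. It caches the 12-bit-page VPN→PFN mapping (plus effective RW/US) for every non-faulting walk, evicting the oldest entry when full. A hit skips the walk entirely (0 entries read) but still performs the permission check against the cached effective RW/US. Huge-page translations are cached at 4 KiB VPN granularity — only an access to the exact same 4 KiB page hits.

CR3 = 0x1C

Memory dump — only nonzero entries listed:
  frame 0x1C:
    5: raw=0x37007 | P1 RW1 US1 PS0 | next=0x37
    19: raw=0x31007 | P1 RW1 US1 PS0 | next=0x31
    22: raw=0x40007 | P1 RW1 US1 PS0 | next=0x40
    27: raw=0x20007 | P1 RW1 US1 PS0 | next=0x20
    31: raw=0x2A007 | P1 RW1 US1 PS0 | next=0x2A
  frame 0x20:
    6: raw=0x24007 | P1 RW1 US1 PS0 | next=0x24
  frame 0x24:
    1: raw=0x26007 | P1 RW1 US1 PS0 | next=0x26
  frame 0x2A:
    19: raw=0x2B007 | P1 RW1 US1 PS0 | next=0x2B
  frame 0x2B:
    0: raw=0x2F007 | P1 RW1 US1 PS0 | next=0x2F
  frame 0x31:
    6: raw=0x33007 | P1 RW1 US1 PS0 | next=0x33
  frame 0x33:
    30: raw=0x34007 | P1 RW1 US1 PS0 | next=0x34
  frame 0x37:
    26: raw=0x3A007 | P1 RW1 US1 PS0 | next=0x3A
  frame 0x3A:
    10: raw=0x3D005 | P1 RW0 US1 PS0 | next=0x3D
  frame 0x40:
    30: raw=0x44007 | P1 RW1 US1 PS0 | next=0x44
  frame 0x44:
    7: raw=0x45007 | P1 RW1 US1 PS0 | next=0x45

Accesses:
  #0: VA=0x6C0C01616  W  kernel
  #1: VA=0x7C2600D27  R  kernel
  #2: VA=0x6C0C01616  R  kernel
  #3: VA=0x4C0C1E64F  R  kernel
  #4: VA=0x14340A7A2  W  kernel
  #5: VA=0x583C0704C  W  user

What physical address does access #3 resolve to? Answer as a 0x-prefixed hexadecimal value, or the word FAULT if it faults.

Walk each access:
#0 VA=0x6C0C01616 (w,kernel):
  L0 @0x1C[27] → 0x20007  P=1,RW=1,US=1,PS=0
  L1 @0x20[6] → 0x24007  P=1,RW=1,US=1,PS=0
  L2 @0x24[1] → 0x26007  P=1,RW=1,US=1,PS=0
  ✓ 0x26616  — 3 lookups
#1 VA=0x7C2600D27 (r,kernel):
  L0 @0x1C[31] → 0x2A007  P=1,RW=1,US=1,PS=0
  L1 @0x2A[19] → 0x2B007  P=1,RW=1,US=1,PS=0
  L2 @0x2B[0] → 0x2F007  P=1,RW=1,US=1,PS=0
  ✓ 0x2FD27  — 3 lookups
#2 VA=0x6C0C01616 (r,kernel):
  TLB hit vpn=0x6C0C01 → PA=0x26616
#3 VA=0x4C0C1E64F (r,kernel):
  L0 @0x1C[19] → 0x31007  P=1,RW=1,US=1,PS=0
  L1 @0x31[6] → 0x33007  P=1,RW=1,US=1,PS=0
  L2 @0x33[30] → 0x34007  P=1,RW=1,US=1,PS=0
  ✓ 0x3464F  — 3 lookups
#4 VA=0x14340A7A2 (w,kernel):
  L0 @0x1C[5] → 0x37007  P=1,RW=1,US=1,PS=0
  L1 @0x37[26] → 0x3A007  P=1,RW=1,US=1,PS=0
  L2 @0x3A[10] → 0x3D005  P=1,RW=0,US=1,PS=0
  → PROTECTION_VIOLATION  (3 entries read)
#5 VA=0x583C0704C (w,user):
  L0 @0x1C[22] → 0x40007  P=1,RW=1,US=1,PS=0
  L1 @0x40[30] → 0x44007  P=1,RW=1,US=1,PS=0
  L2 @0x44[7] → 0x45007  P=1,RW=1,US=1,PS=0
  ✓ 0x4504C  — 3 lookups

Access #3 PA: 0x3464F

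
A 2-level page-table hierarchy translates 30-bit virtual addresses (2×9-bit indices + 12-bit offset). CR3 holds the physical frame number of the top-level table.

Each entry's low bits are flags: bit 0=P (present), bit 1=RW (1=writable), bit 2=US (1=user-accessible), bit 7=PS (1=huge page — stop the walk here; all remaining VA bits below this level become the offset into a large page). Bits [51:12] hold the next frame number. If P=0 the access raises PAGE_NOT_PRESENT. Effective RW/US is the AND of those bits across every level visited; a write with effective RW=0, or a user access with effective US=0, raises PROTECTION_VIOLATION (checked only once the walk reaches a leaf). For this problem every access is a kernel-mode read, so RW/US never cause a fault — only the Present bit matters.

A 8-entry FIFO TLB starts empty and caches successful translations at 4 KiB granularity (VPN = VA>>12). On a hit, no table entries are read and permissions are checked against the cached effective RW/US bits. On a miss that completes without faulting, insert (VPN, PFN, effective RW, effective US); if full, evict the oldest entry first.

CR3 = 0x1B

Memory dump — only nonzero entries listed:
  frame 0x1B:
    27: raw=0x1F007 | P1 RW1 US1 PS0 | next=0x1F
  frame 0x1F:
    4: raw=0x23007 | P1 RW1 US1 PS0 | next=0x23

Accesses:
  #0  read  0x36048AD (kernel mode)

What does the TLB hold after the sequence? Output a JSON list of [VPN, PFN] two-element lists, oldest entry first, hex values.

Walk each access:
#0 VA=0x36048AD (r,kernel):
  L0 @0x1B[27] → 0x1F007  P=1,RW=1,US=1,PS=0
  L1 @0x1F[4] → 0x23007  P=1,RW=1,US=1,PS=0
  ⇒ phys 0x238AD  [2 reads]

TLB: [["0x3604", "0x23"]]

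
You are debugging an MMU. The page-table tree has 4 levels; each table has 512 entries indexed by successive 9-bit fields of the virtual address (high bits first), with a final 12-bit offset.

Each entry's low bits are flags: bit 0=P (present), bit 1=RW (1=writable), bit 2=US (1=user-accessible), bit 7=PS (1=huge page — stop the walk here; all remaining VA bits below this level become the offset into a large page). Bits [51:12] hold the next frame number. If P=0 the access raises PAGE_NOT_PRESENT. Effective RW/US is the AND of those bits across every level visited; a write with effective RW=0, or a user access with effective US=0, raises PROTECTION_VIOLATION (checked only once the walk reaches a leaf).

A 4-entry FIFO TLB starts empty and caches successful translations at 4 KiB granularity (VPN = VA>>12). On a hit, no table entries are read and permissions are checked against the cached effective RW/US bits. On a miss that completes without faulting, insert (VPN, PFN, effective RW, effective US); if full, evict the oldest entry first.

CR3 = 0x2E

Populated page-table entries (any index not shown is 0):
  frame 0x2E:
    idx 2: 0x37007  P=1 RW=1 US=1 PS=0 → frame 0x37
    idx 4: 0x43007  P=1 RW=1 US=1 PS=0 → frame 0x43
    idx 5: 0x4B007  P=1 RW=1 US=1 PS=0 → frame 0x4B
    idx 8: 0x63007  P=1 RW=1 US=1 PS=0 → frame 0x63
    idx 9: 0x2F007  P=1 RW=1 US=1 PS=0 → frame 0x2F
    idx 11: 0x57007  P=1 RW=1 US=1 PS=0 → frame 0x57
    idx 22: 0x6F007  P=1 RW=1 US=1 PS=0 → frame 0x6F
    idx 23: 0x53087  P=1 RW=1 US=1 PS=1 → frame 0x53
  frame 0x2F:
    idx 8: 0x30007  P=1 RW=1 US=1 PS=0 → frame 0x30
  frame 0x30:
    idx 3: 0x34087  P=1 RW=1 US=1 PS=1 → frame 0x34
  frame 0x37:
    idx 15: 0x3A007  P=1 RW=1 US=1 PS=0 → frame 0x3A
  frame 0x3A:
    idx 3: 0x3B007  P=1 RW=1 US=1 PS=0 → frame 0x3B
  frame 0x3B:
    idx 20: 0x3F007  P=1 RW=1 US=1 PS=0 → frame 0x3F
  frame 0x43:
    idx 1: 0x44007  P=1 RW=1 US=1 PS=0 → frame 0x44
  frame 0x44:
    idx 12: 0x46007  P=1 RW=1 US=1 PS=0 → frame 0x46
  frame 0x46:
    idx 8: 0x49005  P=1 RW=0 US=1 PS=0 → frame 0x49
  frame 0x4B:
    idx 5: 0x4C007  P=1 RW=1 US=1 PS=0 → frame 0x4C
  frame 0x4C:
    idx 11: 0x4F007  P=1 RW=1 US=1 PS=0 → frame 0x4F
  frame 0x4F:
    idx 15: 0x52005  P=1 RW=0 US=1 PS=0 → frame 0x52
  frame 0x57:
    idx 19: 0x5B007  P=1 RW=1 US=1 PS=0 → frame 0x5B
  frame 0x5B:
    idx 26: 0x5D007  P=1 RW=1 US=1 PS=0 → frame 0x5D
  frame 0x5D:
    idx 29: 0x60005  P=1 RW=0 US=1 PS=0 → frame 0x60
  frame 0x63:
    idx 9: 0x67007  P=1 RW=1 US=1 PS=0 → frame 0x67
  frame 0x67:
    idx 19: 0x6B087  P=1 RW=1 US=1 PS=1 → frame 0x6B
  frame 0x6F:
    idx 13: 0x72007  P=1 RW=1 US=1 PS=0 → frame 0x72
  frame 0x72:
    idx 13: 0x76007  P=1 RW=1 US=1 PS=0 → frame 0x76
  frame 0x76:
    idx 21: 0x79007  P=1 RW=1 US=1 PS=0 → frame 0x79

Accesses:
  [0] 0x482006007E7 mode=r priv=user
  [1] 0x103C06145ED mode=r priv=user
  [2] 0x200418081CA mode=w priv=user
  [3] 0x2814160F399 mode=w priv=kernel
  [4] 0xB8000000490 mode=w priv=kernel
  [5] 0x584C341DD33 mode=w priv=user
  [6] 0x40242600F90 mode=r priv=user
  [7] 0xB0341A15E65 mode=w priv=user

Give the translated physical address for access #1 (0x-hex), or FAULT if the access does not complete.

Trace:
#0 VA=0x482006007E7 (r,user):
  lvl0: tbl 0x2E, slot 9 ⇒ 0x2F007 (P1/RW1/US1/PS0)
  lvl1: tbl 0x2F, slot 8 ⇒ 0x30007 (P1/RW1/US1/PS0)
  lvl2: tbl 0x30, slot 3 ⇒ 0x34087 (P1/RW1/US1/PS1)
  ⇒ phys 0x347E7 (huge @L2)  [3 reads]
#1 VA=0x103C06145ED (r,user):
  lvl0: tbl 0x2E, slot 2 ⇒ 0x37007 (P1/RW1/US1/PS0)
  lvl1: tbl 0x37, slot 15 ⇒ 0x3A007 (P1/RW1/US1/PS0)
  lvl2: tbl 0x3A, slot 3 ⇒ 0x3B007 (P1/RW1/US1/PS0)
  lvl3: tbl 0x3B, slot 20 ⇒ 0x3F007 (P1/RW1/US1/PS0)
  ⇒ phys 0x3F5ED  [4 reads]
#2 VA=0x200418081CA (w,user):
  lvl0: tbl 0x2E, slot 4 ⇒ 0x43007 (P1/RW1/US1/PS0)
  lvl1: tbl 0x43, slot 1 ⇒ 0x44007 (P1/RW1/US1/PS0)
  lvl2: tbl 0x44, slot 12 ⇒ 0x46007 (P1/RW1/US1/PS0)
  lvl3: tbl 0x46, slot 8 ⇒ 0x49005 (P1/RW0/US1/PS0)
  → PROTECTION_VIOLATION  (4 entries read)
#3 VA=0x2814160F399 (w,kernel):
  lvl0: tbl 0x2E, slot 5 ⇒ 0x4B007 (P1/RW1/US1/PS0)
  lvl1: tbl 0x4B, slot 5 ⇒ 0x4C007 (P1/RW1/US1/PS0)
  lvl2: tbl 0x4C, slot 11 ⇒ 0x4F007 (P1/RW1/US1/PS0)
  lvl3: tbl 0x4F, slot 15 ⇒ 0x52005 (P1/RW0/US1/PS0)
  → PROTECTION_VIOLATION  (4 entries read)
#4 VA=0xB8000000490 (w,kernel):
  lvl0: tbl 0x2E, slot 23 ⇒ 0x53087 (P1/RW1/US1/PS1)
  ⇒ phys 0x53490 (huge @L0)  [1 reads]
#5 VA=0x584C341DD33 (w,user):
  lvl0: tbl 0x2E, slot 11 ⇒ 0x57007 (P1/RW1/US1/PS0)
  lvl1: tbl 0x57, slot 19 ⇒ 0x5B007 (P1/RW1/US1/PS0)
  lvl2: tbl 0x5B, slot 26 ⇒ 0x5D007 (P1/RW1/US1/PS0)
  lvl3: tbl 0x5D, slot 29 ⇒ 0x60005 (P1/RW0/US1/PS0)
  → PROTECTION_VIOLATION  (4 entries read)
#6 VA=0x40242600F90 (r,user):
  lvl0: tbl 0x2E, slot 8 ⇒ 0x63007 (P1/RW1/US1/PS0)
  lvl1: tbl 0x63, slot 9 ⇒ 0x67007 (P1/RW1/US1/PS0)
  lvl2: tbl 0x67, slot 19 ⇒ 0x6B087 (P1/RW1/US1/PS1)
  ⇒ phys 0x6BF90 (huge @L2)  [3 reads]
#7 VA=0xB0341A15E65 (w,user):
  lvl0: tbl 0x2E, slot 22 ⇒ 0x6F007 (P1/RW1/US1/PS0)
  lvl1: tbl 0x6F, slot 13 ⇒ 0x72007 (P1/RW1/US1/PS0)
  lvl2: tbl 0x72, slot 13 ⇒ 0x76007 (P1/RW1/US1/PS0)
  lvl3: tbl 0x76, slot 21 ⇒ 0x79007 (P1/RW1/US1/PS0)
  ⇒ phys 0x79E65  [4 reads]

Access #1 PA: 0x3F5ED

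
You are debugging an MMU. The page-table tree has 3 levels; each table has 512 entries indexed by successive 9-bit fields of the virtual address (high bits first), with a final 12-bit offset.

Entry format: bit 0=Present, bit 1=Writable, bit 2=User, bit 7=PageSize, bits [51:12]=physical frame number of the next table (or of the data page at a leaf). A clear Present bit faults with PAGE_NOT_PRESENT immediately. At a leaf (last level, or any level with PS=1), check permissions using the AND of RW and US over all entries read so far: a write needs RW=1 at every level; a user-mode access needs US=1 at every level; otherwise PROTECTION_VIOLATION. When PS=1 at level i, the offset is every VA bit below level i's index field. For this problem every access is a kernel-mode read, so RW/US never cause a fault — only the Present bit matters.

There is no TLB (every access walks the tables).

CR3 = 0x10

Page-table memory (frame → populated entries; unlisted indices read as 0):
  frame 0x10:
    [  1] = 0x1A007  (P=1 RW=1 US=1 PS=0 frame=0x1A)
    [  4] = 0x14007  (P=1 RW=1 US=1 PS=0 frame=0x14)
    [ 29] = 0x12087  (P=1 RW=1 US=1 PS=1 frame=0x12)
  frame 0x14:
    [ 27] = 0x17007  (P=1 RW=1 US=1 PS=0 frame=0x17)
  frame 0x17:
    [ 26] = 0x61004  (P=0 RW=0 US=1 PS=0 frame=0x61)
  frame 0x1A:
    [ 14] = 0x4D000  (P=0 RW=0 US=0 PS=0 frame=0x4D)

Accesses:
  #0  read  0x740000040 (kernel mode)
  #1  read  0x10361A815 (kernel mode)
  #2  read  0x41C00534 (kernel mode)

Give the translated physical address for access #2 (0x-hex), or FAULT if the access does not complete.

Walk each access:
#0 VA=0x740000040 (r,kernel):
  L0 @0x10[29] → 0x12087  P=1,RW=1,US=1,PS=1
  ✓ 0x12040 (huge @L0)  — 1 lookups
#1 VA=0x10361A815 (r,kernel):
  L0 @0x10[4] → 0x14007  P=1,RW=1,US=1,PS=0
  L1 @0x14[27] → 0x17007  P=1,RW=1,US=1,PS=0
  L2 @0x17[26] → 0x61004  P=0,RW=0,US=1,PS=0
  → PAGE_NOT_PRESENT  (3 entries read)
#2 VA=0x41C00534 (r,kernel):
  L0 @0x10[1] → 0x1A007  P=1,RW=1,US=1,PS=0
  L1 @0x1A[14] → 0x4D000  P=0,RW=0,US=0,PS=0
  → PAGE_NOT_PRESENT  (2 entries read)

Access #2 PA: FAULT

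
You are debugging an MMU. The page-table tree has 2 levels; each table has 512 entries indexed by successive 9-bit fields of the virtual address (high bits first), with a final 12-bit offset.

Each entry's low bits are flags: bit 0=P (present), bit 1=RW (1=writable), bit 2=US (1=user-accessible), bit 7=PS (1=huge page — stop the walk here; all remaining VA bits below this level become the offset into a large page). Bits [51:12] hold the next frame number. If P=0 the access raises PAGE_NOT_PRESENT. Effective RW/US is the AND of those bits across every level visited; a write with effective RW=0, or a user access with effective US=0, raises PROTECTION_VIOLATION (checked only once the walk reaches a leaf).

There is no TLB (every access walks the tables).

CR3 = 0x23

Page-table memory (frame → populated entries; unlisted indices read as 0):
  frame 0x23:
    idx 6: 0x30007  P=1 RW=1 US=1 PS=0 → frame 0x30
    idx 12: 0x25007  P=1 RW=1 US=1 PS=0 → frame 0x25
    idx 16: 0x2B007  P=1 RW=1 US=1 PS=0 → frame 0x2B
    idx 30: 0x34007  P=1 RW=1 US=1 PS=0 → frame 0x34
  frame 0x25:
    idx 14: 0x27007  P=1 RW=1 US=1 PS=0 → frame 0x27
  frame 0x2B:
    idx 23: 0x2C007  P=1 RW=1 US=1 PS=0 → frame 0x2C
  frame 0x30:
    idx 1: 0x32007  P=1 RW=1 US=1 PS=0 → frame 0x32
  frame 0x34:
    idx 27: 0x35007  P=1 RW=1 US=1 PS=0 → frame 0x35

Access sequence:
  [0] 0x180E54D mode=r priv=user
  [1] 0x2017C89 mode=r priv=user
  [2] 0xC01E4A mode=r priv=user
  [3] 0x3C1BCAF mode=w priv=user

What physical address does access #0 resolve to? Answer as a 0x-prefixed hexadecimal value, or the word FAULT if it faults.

Per-access translation:
#0 VA=0x180E54D (r,user):
  [0] read 0x23 idx=12: raw=0x25007 flags P=1 W=1 U=1 S=0
  [1] read 0x25 idx=14: raw=0x27007 flags P=1 W=1 U=1 S=0
  → PA=0x2754D  (2 entries read)
#1 VA=0x2017C89 (r,user):
  [0] read 0x23 idx=16: raw=0x2B007 flags P=1 W=1 U=1 S=0
  [1] read 0x2B idx=23: raw=0x2C007 flags P=1 W=1 U=1 S=0
  → PA=0x2CC89  (2 entries read)
#2 VA=0xC01E4A (r,user):
  [0] read 0x23 idx=6: raw=0x30007 flags P=1 W=1 U=1 S=0
  [1] read 0x30 idx=1: raw=0x32007 flags P=1 W=1 U=1 S=0
  → PA=0x32E4A  (2 entries read)
#3 VA=0x3C1BCAF (w,user):
  [0] read 0x23 idx=30: raw=0x34007 flags P=1 W=1 U=1 S=0
  [1] read 0x34 idx=27: raw=0x35007 flags P=1 W=1 U=1 S=0
  → PA=0x35CAF  (2 entries read)

Access #0 PA: 0x2754D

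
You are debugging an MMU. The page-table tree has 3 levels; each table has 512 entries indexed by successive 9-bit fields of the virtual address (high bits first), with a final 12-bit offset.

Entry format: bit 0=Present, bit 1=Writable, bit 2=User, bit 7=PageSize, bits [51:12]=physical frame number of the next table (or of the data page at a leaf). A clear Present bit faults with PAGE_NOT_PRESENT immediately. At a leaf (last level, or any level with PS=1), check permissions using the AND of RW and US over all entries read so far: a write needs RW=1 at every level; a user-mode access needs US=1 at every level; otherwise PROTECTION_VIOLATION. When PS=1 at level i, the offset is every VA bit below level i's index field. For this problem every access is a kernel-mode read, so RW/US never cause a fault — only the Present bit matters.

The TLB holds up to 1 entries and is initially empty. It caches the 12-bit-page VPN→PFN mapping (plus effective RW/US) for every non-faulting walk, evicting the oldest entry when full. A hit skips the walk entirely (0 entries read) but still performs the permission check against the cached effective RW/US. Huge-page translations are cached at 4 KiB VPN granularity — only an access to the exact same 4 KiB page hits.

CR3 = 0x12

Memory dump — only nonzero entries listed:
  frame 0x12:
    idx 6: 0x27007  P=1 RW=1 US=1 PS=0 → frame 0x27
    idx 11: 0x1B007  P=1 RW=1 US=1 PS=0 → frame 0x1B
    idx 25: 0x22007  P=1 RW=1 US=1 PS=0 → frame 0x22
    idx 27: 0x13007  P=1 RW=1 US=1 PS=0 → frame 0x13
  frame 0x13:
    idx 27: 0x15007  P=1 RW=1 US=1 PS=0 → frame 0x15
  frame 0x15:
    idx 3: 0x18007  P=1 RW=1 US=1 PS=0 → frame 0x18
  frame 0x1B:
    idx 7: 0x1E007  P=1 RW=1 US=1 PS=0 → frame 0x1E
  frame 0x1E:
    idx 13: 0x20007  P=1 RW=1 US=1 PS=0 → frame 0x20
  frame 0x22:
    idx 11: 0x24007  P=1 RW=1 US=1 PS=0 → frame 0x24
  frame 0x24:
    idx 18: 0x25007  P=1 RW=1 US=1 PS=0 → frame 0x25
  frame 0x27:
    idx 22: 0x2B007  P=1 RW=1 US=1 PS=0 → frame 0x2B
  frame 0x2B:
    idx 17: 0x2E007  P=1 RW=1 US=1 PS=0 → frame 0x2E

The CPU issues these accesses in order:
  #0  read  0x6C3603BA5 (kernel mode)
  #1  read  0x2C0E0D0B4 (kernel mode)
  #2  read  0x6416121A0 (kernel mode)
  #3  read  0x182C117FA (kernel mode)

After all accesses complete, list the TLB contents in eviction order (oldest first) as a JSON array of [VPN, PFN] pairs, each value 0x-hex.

Walk each access:
#0 VA=0x6C3603BA5 (r,kernel):
  lvl0: tbl 0x12, slot 27 ⇒ 0x13007 (P1/RW1/US1/PS0)
  lvl1: tbl 0x13, slot 27 ⇒ 0x15007 (P1/RW1/US1/PS0)
  lvl2: tbl 0x15, slot 3 ⇒ 0x18007 (P1/RW1/US1/PS0)
  ⇒ phys 0x18BA5  [3 reads]
#1 VA=0x2C0E0D0B4 (r,kernel):
  lvl0: tbl 0x12, slot 11 ⇒ 0x1B007 (P1/RW1/US1/PS0)
  lvl1: tbl 0x1B, slot 7 ⇒ 0x1E007 (P1/RW1/US1/PS0)
  lvl2: tbl 0x1E, slot 13 ⇒ 0x20007 (P1/RW1/US1/PS0)
  ⇒ phys 0x200B4  [3 reads]
#2 VA=0x6416121A0 (r,kernel):
  lvl0: tbl 0x12, slot 25 ⇒ 0x22007 (P1/RW1/US1/PS0)
  lvl1: tbl 0x22, slot 11 ⇒ 0x24007 (P1/RW1/US1/PS0)
  lvl2: tbl 0x24, slot 18 ⇒ 0x25007 (P1/RW1/US1/PS0)
  ⇒ phys 0x251A0  [3 reads]
#3 VA=0x182C117FA (r,kernel):
  lvl0: tbl 0x12, slot 6 ⇒ 0x27007 (P1/RW1/US1/PS0)
  lvl1: tbl 0x27, slot 22 ⇒ 0x2B007 (P1/RW1/US1/PS0)
  lvl2: tbl 0x2B, slot 17 ⇒ 0x2E007 (P1/RW1/US1/PS0)
  ⇒ phys 0x2E7FA  [3 reads]

TLB: [["0x182C11", "0x2E"]]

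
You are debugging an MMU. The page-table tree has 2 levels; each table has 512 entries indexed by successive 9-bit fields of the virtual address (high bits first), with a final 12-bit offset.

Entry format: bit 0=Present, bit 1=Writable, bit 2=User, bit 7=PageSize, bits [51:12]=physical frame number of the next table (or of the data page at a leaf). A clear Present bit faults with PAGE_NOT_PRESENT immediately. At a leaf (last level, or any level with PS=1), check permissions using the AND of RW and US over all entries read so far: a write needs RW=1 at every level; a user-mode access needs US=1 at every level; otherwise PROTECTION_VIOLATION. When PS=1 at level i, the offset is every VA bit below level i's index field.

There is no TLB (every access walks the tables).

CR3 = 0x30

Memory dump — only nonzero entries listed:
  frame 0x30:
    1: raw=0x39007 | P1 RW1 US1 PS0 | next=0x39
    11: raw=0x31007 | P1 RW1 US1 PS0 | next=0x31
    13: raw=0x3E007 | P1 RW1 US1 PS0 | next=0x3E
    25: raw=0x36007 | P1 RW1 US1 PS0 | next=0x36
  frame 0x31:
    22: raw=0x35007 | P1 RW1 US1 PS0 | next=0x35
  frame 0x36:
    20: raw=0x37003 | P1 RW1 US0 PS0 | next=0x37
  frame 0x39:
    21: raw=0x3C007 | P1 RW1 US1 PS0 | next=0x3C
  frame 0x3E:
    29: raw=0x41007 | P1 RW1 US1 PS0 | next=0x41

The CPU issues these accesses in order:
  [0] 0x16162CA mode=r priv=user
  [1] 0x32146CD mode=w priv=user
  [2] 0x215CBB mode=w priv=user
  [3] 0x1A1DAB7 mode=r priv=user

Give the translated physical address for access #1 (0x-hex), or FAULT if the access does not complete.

Per-access translation:
#0 VA=0x16162CA (r,user):
  [0] read 0x30 idx=11: raw=0x31007 flags P=1 W=1 U=1 S=0
  [1] read 0x31 idx=22: raw=0x35007 flags P=1 W=1 U=1 S=0
  ⇒ phys 0x352CA  [2 reads]
#1 VA=0x32146CD (w,user):
  [0] read 0x30 idx=25: raw=0x36007 flags P=1 W=1 U=1 S=0
  [1] read 0x36 idx=20: raw=0x37003 flags P=1 W=1 U=0 S=0
  → PROTECTION_VIOLATION  (2 entries read)
#2 VA=0x215CBB (w,user):
  [0] read 0x30 idx=1: raw=0x39007 flags P=1 W=1 U=1 S=0
  [1] read 0x39 idx=21: raw=0x3C007 flags P=1 W=1 U=1 S=0
  ⇒ phys 0x3CCBB  [2 reads]
#3 VA=0x1A1DAB7 (r,user):
  [0] read 0x30 idx=13: raw=0x3E007 flags P=1 W=1 U=1 S=0
  [1] read 0x3E idx=29: raw=0x41007 flags P=1 W=1 U=1 S=0
  ⇒ phys 0x41AB7  [2 reads]

Access #1 PA: FAULT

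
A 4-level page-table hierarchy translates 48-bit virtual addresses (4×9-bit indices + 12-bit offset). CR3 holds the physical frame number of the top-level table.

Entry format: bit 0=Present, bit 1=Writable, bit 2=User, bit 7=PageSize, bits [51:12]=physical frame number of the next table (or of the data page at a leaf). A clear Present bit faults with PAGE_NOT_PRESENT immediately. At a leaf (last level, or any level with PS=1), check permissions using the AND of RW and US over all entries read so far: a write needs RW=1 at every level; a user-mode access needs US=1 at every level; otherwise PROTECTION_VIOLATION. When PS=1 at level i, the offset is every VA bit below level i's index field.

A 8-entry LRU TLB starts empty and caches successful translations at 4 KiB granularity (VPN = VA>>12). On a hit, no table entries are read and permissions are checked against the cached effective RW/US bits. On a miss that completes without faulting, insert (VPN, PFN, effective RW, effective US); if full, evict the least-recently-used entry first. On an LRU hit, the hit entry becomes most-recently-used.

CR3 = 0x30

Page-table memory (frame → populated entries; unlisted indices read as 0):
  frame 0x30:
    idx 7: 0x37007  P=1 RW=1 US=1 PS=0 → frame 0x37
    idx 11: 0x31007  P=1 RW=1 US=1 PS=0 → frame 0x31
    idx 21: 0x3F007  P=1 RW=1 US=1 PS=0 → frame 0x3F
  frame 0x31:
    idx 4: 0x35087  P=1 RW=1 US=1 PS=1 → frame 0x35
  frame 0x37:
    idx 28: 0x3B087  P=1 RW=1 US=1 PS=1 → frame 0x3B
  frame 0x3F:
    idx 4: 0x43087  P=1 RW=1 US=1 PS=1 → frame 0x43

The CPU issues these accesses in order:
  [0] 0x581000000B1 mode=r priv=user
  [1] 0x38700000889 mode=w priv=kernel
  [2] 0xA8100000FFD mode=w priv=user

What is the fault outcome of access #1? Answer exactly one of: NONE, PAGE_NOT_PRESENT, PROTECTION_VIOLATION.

Trace:
#0 VA=0x581000000B1 (r,user):
  [0] read 0x30 idx=11: raw=0x31007 flags P=1 W=1 U=1 S=0
  [1] read 0x31 idx=4: raw=0x35087 flags P=1 W=1 U=1 S=1
  ✓ 0x350B1 (huge @L1)  — 2 lookups
#1 VA=0x38700000889 (w,kernel):
  [0] read 0x30 idx=7: raw=0x37007 flags P=1 W=1 U=1 S=0
  [1] read 0x37 idx=28: raw=0x3B087 flags P=1 W=1 U=1 S=1
  ✓ 0x3B889 (huge @L1)  — 2 lookups
#2 VA=0xA8100000FFD (w,user):
  [0] read 0x30 idx=21: raw=0x3F007 flags P=1 W=1 U=1 S=0
  [1] read 0x3F idx=4: raw=0x43087 flags P=1 W=1 U=1 S=1
  ✓ 0x43FFD (huge @L1)  — 2 lookups

Access #1 fault: NONE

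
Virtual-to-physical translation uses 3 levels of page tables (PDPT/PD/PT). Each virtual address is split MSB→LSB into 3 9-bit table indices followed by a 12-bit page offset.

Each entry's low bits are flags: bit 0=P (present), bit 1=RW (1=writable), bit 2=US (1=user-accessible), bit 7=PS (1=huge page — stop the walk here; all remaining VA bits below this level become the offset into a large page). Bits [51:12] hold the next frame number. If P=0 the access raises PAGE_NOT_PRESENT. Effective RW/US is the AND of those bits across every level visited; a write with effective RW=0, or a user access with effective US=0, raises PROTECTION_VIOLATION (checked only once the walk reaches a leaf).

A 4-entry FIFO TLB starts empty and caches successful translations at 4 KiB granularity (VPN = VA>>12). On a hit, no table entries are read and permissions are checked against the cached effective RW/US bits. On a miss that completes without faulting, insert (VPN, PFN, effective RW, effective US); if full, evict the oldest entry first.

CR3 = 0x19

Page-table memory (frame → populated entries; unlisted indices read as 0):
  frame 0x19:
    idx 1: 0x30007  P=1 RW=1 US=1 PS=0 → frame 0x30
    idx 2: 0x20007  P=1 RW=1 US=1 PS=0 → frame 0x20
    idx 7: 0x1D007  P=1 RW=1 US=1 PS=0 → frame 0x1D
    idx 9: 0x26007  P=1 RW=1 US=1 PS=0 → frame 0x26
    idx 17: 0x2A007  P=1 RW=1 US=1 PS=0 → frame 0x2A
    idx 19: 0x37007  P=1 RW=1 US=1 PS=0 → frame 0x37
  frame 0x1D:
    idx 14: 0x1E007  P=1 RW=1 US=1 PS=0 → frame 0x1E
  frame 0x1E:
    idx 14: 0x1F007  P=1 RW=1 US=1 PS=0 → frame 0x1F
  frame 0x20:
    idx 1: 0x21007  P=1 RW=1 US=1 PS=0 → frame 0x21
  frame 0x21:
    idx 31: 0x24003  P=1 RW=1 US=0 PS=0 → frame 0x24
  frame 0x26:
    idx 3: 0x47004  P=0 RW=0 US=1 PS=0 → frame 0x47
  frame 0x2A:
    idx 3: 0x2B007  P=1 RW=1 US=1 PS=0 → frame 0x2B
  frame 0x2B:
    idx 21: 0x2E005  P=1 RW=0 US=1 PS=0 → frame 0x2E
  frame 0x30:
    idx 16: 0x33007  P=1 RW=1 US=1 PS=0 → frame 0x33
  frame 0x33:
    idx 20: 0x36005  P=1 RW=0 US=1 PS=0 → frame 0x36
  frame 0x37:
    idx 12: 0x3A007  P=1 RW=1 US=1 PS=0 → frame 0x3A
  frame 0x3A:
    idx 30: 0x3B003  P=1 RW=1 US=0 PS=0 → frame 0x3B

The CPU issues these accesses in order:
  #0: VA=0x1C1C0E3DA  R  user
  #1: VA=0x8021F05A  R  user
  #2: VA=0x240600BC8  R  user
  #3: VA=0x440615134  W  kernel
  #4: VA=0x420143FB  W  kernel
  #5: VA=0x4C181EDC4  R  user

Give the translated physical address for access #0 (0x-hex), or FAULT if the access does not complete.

Walk each access:
#0 VA=0x1C1C0E3DA (r,user):
  L0: frame=0x19 idx=7 entry=0x1D007 [P=1 RW=1 US=1 PS=0]
  L1: frame=0x1D idx=14 entry=0x1E007 [P=1 RW=1 US=1 PS=0]
  L2: frame=0x1E idx=14 entry=0x1F007 [P=1 RW=1 US=1 PS=0]
  → PA=0x1F3DA  (3 entries read)
#1 VA=0x8021F05A (r,user):
  L0: frame=0x19 idx=2 entry=0x20007 [P=1 RW=1 US=1 PS=0]
  L1: frame=0x20 idx=1 entry=0x21007 [P=1 RW=1 US=1 PS=0]
  L2: frame=0x21 idx=31 entry=0x24003 [P=1 RW=1 US=0 PS=0]
  ✗ PROTECTION_VIOLATION  [3 reads]
#2 VA=0x240600BC8 (r,user):
  L0: frame=0x19 idx=9 entry=0x26007 [P=1 RW=1 US=1 PS=0]
  L1: frame=0x26 idx=3 entry=0x47004 [P=0 RW=0 US=1 PS=0]
  ✗ PAGE_NOT_PRESENT  [2 reads]
#3 VA=0x440615134 (w,kernel):
  L0: frame=0x19 idx=17 entry=0x2A007 [P=1 RW=1 US=1 PS=0]
  L1: frame=0x2A idx=3 entry=0x2B007 [P=1 RW=1 US=1 PS=0]
  L2: frame=0x2B idx=21 entry=0x2E005 [P=1 RW=0 US=1 PS=0]
  ✗ PROTECTION_VIOLATION  [3 reads]
#4 VA=0x420143FB (w,kernel):
  L0: frame=0x19 idx=1 entry=0x30007 [P=1 RW=1 US=1 PS=0]
  L1: frame=0x30 idx=16 entry=0x33007 [P=1 RW=1 US=1 PS=0]
  L2: frame=0x33 idx=20 entry=0x36005 [P=1 RW=0 US=1 PS=0]
  ✗ PROTECTION_VIOLATION  [3 reads]
#5 VA=0x4C181EDC4 (r,user):
  L0: frame=0x19 idx=19 entry=0x37007 [P=1 RW=1 US=1 PS=0]
  L1: frame=0x37 idx=12 entry=0x3A007 [P=1 RW=1 US=1 PS=0]
  L2: frame=0x3A idx=30 entry=0x3B003 [P=1 RW=1 US=0 PS=0]
  ✗ PROTECTION_VIOLATION  [3 reads]

Access #0 PA: 0x1F3DA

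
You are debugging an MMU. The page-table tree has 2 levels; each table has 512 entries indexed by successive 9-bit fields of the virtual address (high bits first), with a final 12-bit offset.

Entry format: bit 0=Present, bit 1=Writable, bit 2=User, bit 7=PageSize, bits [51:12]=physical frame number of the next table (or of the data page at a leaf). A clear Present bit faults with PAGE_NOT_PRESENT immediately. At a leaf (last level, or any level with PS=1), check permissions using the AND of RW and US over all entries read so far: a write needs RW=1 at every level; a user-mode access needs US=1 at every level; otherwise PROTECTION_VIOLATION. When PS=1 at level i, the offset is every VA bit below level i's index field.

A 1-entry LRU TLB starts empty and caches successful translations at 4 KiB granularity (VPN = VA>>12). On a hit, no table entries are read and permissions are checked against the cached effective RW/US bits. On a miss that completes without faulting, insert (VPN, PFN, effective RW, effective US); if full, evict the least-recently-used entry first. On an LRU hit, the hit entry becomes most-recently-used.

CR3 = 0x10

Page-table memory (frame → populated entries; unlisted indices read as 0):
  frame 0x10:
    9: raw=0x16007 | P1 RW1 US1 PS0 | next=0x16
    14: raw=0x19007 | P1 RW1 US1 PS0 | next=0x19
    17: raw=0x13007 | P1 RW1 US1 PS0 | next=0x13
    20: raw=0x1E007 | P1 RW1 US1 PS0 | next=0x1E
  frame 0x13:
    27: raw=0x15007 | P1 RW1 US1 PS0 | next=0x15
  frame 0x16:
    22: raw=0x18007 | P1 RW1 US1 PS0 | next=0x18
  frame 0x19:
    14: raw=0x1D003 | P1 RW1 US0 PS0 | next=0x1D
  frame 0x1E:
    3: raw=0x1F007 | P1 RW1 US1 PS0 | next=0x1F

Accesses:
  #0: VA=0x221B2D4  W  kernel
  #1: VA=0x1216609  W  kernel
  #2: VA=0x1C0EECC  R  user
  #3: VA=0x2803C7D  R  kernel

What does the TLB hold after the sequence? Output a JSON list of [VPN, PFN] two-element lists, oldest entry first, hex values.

Trace:
#0 VA=0x221B2D4 (w,kernel):
  L0 @0x10[17] → 0x13007  P=1,RW=1,US=1,PS=0
  L1 @0x13[27] → 0x15007  P=1,RW=1,US=1,PS=0
  ✓ 0x152D4  — 2 lookups
#1 VA=0x1216609 (w,kernel):
  L0 @0x10[9] → 0x16007  P=1,RW=1,US=1,PS=0
  L1 @0x16[22] → 0x18007  P=1,RW=1,US=1,PS=0
  ✓ 0x18609  — 2 lookups
#2 VA=0x1C0EECC (r,user):
  L0 @0x10[14] → 0x19007  P=1,RW=1,US=1,PS=0
  L1 @0x19[14] → 0x1D003  P=1,RW=1,US=0,PS=0
  → PROTECTION_VIOLATION  (2 entries read)
#3 VA=0x2803C7D (r,kernel):
  L0 @0x10[20] → 0x1E007  P=1,RW=1,US=1,PS=0
  L1 @0x1E[3] → 0x1F007  P=1,RW=1,US=1,PS=0
  ✓ 0x1FC7D  — 2 lookups

TLB: [["0x2803", "0x1F"]]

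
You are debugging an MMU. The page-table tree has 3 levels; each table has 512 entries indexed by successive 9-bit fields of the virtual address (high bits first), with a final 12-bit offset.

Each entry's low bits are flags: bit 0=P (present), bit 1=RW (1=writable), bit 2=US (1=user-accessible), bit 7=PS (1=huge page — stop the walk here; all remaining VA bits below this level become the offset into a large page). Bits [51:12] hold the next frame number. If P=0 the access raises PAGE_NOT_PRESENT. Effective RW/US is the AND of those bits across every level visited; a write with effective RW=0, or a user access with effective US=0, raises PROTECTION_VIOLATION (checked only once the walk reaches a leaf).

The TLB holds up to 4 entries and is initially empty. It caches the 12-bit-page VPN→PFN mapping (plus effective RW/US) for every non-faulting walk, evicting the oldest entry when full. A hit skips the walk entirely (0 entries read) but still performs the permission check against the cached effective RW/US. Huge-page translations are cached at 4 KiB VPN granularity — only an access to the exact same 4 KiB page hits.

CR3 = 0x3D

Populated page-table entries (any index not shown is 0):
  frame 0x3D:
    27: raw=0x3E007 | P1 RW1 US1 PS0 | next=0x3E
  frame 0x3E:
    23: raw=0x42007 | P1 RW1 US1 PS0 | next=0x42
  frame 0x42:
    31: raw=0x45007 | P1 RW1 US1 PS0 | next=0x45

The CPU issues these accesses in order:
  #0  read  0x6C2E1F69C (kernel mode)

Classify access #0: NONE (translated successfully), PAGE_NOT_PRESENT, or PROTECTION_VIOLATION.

Trace:
#0 VA=0x6C2E1F69C (r,kernel):
  L0 @0x3D[27] → 0x3E007  P=1,RW=1,US=1,PS=0
  L1 @0x3E[23] → 0x42007  P=1,RW=1,US=1,PS=0
  L2 @0x42[31] → 0x45007  P=1,RW=1,US=1,PS=0
  ✓ 0x4569C  — 3 lookups

Access #0 fault: NONE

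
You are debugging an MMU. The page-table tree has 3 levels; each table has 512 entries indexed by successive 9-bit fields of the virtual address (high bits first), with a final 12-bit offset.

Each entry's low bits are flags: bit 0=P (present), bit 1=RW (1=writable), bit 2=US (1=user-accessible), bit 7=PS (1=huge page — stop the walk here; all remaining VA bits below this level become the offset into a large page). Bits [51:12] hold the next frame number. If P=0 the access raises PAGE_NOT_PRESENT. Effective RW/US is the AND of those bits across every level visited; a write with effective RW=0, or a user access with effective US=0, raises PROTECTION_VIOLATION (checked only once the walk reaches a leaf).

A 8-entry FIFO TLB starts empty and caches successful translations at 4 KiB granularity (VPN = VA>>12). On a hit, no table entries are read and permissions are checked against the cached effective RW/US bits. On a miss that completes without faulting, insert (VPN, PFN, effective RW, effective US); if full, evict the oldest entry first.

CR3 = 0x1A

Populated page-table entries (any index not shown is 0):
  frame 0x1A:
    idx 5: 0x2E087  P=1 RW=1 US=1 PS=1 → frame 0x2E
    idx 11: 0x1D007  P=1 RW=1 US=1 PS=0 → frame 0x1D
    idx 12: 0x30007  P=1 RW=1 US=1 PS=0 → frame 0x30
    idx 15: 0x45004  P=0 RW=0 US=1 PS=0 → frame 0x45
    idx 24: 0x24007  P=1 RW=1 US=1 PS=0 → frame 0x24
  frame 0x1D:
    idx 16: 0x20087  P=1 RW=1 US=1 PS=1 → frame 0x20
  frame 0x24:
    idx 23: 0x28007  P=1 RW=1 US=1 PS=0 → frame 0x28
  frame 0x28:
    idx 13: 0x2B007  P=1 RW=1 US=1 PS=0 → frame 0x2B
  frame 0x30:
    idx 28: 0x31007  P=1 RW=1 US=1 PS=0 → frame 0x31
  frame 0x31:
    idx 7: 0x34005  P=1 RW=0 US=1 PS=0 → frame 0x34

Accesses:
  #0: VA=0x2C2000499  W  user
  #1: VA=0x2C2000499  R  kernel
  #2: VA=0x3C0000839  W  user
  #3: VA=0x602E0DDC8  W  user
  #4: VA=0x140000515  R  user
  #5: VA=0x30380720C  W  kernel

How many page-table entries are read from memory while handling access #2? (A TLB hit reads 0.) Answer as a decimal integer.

Trace:
#0 VA=0x2C2000499 (w,user):
  [0] read 0x1A idx=11: raw=0x1D007 flags P=1 W=1 U=1 S=0
  [1] read 0x1D idx=16: raw=0x20087 flags P=1 W=1 U=1 S=1
  ✓ 0x20499 (huge @L1)  — 2 lookups
#1 VA=0x2C2000499 (r,kernel):
  TLB hit vpn=0x2C2000 → PA=0x20499
#2 VA=0x3C0000839 (w,user):
  [0] read 0x1A idx=15: raw=0x45004 flags P=0 W=0 U=1 S=0
  ✗ PAGE_NOT_PRESENT  [1 reads]
#3 VA=0x602E0DDC8 (w,user):
  [0] read 0x1A idx=24: raw=0x24007 flags P=1 W=1 U=1 S=0
  [1] read 0x24 idx=23: raw=0x28007 flags P=1 W=1 U=1 S=0
  [2] read 0x28 idx=13: raw=0x2B007 flags P=1 W=1 U=1 S=0
  ✓ 0x2BDC8  — 3 lookups
#4 VA=0x140000515 (r,user):
  [0] read 0x1A idx=5: raw=0x2E087 flags P=1 W=1 U=1 S=1
  ✓ 0x2E515 (huge @L0)  — 1 lookups
#5 VA=0x30380720C (w,kernel):
  [0] read 0x1A idx=12: raw=0x30007 flags P=1 W=1 U=1 S=0
  [1] read 0x30 idx=28: raw=0x31007 flags P=1 W=1 U=1 S=0
  [2] read 0x31 idx=7: raw=0x34005 flags P=1 W=0 U=1 S=0
  ✗ PROTECTION_VIOLATION  [3 reads]

Entries read for #2: 1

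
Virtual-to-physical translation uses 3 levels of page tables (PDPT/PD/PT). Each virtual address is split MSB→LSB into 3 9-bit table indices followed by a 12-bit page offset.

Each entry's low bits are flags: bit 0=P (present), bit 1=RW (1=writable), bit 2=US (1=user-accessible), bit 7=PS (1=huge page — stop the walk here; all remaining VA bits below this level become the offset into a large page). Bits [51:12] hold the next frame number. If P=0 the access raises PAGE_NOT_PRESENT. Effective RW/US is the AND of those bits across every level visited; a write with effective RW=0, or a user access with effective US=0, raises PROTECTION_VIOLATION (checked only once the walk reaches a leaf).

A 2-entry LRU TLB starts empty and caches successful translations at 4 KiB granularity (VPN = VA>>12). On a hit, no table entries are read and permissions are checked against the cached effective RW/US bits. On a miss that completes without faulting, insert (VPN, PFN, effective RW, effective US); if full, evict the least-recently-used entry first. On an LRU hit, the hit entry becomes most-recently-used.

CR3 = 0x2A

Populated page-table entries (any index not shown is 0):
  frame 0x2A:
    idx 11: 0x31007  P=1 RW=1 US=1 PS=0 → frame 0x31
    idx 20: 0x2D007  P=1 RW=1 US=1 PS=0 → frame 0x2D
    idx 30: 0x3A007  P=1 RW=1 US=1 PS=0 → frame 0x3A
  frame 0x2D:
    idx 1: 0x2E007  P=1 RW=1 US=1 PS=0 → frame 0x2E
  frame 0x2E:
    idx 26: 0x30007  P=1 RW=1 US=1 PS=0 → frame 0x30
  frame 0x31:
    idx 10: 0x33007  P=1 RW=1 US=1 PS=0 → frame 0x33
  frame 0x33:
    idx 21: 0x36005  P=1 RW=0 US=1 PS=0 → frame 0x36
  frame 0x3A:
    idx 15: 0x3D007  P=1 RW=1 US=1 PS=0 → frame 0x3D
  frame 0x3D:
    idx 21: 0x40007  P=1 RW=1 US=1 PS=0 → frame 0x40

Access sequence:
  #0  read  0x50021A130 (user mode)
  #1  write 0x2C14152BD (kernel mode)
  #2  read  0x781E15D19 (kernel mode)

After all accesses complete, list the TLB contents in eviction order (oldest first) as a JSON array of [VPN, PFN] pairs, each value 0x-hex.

Walk each access:
#0 VA=0x50021A130 (r,user):
  L0 @0x2A[20] → 0x2D007  P=1,RW=1,US=1,PS=0
  L1 @0x2D[1] → 0x2E007  P=1,RW=1,US=1,PS=0
  L2 @0x2E[26] → 0x30007  P=1,RW=1,US=1,PS=0
  → PA=0x30130  (3 entries read)
#1 VA=0x2C14152BD (w,kernel):
  L0 @0x2A[11] → 0x31007  P=1,RW=1,US=1,PS=0
  L1 @0x31[10] → 0x33007  P=1,RW=1,US=1,PS=0
  L2 @0x33[21] → 0x36005  P=1,RW=0,US=1,PS=0
  ✗ PROTECTION_VIOLATION  [3 reads]
#2 VA=0x781E15D19 (r,kernel):
  L0 @0x2A[30] → 0x3A007  P=1,RW=1,US=1,PS=0
  L1 @0x3A[15] → 0x3D007  P=1,RW=1,US=1,PS=0
  L2 @0x3D[21] → 0x40007  P=1,RW=1,US=1,PS=0
  → PA=0x40D19  (3 entries read)

TLB: [["0x50021A", "0x30"], ["0x781E15", "0x40"]]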